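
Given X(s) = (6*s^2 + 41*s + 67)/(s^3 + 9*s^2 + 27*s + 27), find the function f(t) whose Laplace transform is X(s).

f(t) = -t^2*exp(-3*t) + 5*t*exp(-3*t) + 6*exp(-3*t)

Factor the denominator: s^3 + 9*s^2 + 27*s + 27 = (s + 3)^3.
Partial fraction decomposition gives [6/(s + 3)] + [5/(s + 3)^2] + [-2/(s + 3)^3].
Invert each term: 6/(s + 3) ↔ 6e^(-3t); 5/(s + 3)^2 ↔ 5t·e^(-3t); -2/(s + 3)^3 ↔ (-1)t^2·e^(-3t).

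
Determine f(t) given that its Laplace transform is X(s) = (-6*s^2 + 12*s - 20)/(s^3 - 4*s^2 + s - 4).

Factor the denominator: s^3 - 4*s^2 + s - 4 = (s - 4)*(s^2 + 1).
Partial fraction decomposition gives [-4/(s - 4)] + [-2*s/(s^2 + 1)] + [4/(s^2 + 1)].
Invert each term: -4/(s - 4) ↔ -4e^(4t); -2·s/(s^2 + 1) ↔ -2cos(t); 4·1/(s^2 + 1) ↔ 4sin(t).

f(t) = -4*exp(4*t) + 4*sin(t) - 2*cos(t)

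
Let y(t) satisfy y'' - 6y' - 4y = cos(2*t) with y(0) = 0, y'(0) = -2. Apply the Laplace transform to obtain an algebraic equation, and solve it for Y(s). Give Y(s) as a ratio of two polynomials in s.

Y(s) = (-2*s^2 + s - 8)/(s^4 - 6*s^3 - 24*s - 16)

Apply the Laplace transform to the equation.
The derivative rules (L{y''} = s^2 Y - s·y(0) - y'(0) and L{y'} = sY - y(0), with y(0) = 0, y'(0) = -2) turn the left side into (s^2 - 6*s - 4)Y - (-2).
The right side is L{cos(2*t)} = s/(s^2 + 4).
So (s^2 - 6*s - 4)Y = s/(s^2 + 4) + (-2).
Isolate Y and clear denominators.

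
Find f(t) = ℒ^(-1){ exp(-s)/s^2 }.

f(t) = Heaviside(t - 1)*(t - 1)

The factor e^(-s) signals a time shift by c = 1 (second shifting theorem).
L{t} = 1!/s^2 = 1/s^2, so L^-1{s^(-2)} = t.
Hence the inverse is u(t - 1) times that function evaluated at t - 1.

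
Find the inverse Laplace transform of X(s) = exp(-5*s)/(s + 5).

The factor e^(-5s) signals a time shift by c = 5 (second shifting theorem).
L{e^(-5t)} = 1/(s + 5), so L^-1{1/(s + 5)} = exp(-5*t).
Hence the inverse is u(t - 5) times that function evaluated at t - 5.

Heaviside(t - 5)*(exp(-5*t + 25))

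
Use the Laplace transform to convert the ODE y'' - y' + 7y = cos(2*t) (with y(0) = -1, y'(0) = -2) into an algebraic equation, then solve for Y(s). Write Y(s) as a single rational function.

Y(s) = (-s^3 - s^2 - 3*s - 4)/(s^4 - s^3 + 11*s^2 - 4*s + 28)

Transform both sides with L{·}.
The derivative rules (L{y''} = s^2 Y - s·y(0) - y'(0) and L{y'} = sY - y(0), with y(0) = -1, y'(0) = -2) turn the left side into (s^2 - s + 7)Y - (-s - 1).
The right side is L{cos(2*t)} = s/(s^2 + 4).
So (s^2 - s + 7)Y = s/(s^2 + 4) + (-s - 1).
Isolate Y and clear denominators.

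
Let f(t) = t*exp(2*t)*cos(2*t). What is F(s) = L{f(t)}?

L{cos(2t)} = s/(s^2 + 4).
Multiplying by e^(2t) shifts s → s - 2, so L{exp(2*t)*cos(2*t)} = (s - 2)/((s - 2)^2 + 4).
Then apply L{t·g(t)} = -d/ds[G(s)] with G(s) = (s - 2)/((s - 2)^2 + 4):
differentiating 1 time and applying the sign gives s*(s - 4)/(s^2 - 4*s + 8)^2.

F(s) = s*(s - 4)/(s^2 - 4*s + 8)^2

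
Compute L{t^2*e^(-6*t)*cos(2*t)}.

L{cos(2t)} = s/(s^2 + 4).
Multiplying by e^(-6t) shifts s → s + 6, so L{e^(-6*t)*cos(2*t)} = (s + 6)/((s + 6)^2 + 4).
Then apply L{t^2·g(t)} = (-1)^2 d^2/ds^2[G(s)] with G(s) = (s + 6)/((s + 6)^2 + 4):
differentiating 2 times and applying the sign gives 2*(s + 6)*(s^2 + 12*s + 24)/(s^2 + 12*s + 40)^3.

2*(s + 6)*(s^2 + 12*s + 24)/(s^2 + 12*s + 40)^3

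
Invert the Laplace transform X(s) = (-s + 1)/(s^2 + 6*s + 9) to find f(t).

Factor the denominator: s^2 + 6*s + 9 = (s + 3)^2.
Partial fraction decomposition gives [-1/(s + 3)] + [4/(s + 3)^2].
Invert each term: -1/(s + 3) ↔ -e^(-3t); 4/(s + 3)^2 ↔ 4t·e^(-3t).

f(t) = 4*t*exp(-3*t) - exp(-3*t)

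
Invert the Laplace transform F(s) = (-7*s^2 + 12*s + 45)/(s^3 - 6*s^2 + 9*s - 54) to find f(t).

f(t) = -3*exp(6*t) - 4*sin(3*t) - 4*cos(3*t)

Factor the denominator: s^3 - 6*s^2 + 9*s - 54 = (s - 6)*(s^2 + 9).
Partial fraction decomposition gives [-3/(s - 6)] + [-4*s/(s^2 + 9)] + [-12/(s^2 + 9)].
Invert each term: -3/(s - 6) ↔ -3e^(6t); -4·s/(s^2 + 9) ↔ -4cos(3t); -4·3/(s^2 + 9) ↔ -4sin(3t).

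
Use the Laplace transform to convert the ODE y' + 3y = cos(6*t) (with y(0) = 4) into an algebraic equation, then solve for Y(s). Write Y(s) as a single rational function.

Y(s) = (4*s^2 + s + 144)/(s^3 + 3*s^2 + 36*s + 108)

Transform both sides with L{·}.
With L{y'} = sY - y(0) = sY - 4: the LHS transforms to (s + 3)Y - (4).
The right side is L{cos(6*t)} = s/(s^2 + 36).
So (s + 3)Y = s/(s^2 + 36) + (4).
Divide through and combine into a single rational function.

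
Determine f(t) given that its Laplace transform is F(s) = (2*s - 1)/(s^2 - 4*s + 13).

f(t) = exp(2*t)*sin(3*t) + 2*exp(2*t)*cos(3*t)

Complete the square in the denominator: s^2 - 4*s + 13 = (s - 2)^2 + 3^2.
Split the numerator to match: 2*s - 1 = 2·(s - 2) + 1·3.
Invert each term: 2·(s - 2)/((s - 2)^2 + 9) ↔ 2e^(2t)cos(3t); 1·3/((s - 2)^2 + 9) ↔ e^(2t)sin(3t).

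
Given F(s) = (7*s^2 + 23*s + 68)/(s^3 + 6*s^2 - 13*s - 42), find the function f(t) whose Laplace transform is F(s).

Factor the denominator: s^3 + 6*s^2 - 13*s - 42 = (s - 3)*(s + 2)*(s + 7).
Partial fraction decomposition gives [5/(s + 7)] + [4/(s - 3)] + [-2/(s + 2)].
Invert each term: 5/(s + 7) ↔ 5e^(-7t); 4/(s - 3) ↔ 4e^(3t); -2/(s + 2) ↔ -2e^(-2t).

f(t) = 4*exp(3*t) - 2*exp(-2*t) + 5*exp(-7*t)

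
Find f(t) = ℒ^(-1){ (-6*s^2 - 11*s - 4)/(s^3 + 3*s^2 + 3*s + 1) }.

f(t) = t^2*exp(-t)/2 + t*exp(-t) - 6*exp(-t)

Factor the denominator: s^3 + 3*s^2 + 3*s + 1 = (s + 1)^3.
Partial fraction decomposition gives [-6/(s + 1)] + [(s + 1)^(-2)] + [(s + 1)^(-3)].
Invert each term: -6/(s + 1) ↔ -6e^(-t); 1/(s + 1)^2 ↔ t·e^(-t); 1/(s + 1)^3 ↔ (1/2)t^2·e^(-t).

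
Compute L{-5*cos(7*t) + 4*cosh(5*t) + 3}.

Apply the Laplace transform termwise.
L{3} = 3/s; (4)·[L{cosh(5t)} = s/(s^2 - 25)]; (-5)·[L{cos(7t)} = s/(s^2 + 49)].

-5*s/(s^2 + 49) + 4*s/(s^2 - 25) + 3/s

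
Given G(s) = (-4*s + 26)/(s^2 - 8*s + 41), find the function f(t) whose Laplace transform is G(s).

Complete the square in the denominator: s^2 - 8*s + 41 = (s - 4)^2 + 5^2.
Split the numerator to match: -4*s + 26 = -4·(s - 4) + 2·5.
Invert each term: -4·(s - 4)/((s - 4)^2 + 25) ↔ -4e^(4t)cos(5t); 2·5/((s - 4)^2 + 25) ↔ 2e^(4t)sin(5t).

f(t) = 2*exp(4*t)*sin(5*t) - 4*exp(4*t)*cos(5*t)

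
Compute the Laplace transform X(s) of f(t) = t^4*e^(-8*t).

X(s) = 24/(s + 8)^5

L{t^4} = 4!/s^5 = 24/s^5.
By the first shifting theorem, multiplying by e^(-8t) replaces s with s + 8.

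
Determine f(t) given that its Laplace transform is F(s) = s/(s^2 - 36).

Since L{cosh(6t)} = s/(s^2 - 36), the inverse is cosh(6*t).

f(t) = cosh(6*t)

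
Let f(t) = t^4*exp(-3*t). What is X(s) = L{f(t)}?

X(s) = 24/(s + 3)^5

L{t^4} = 4!/s^5 = 24/s^5.
By the first shifting theorem, multiplying by e^(-3t) replaces s with s + 3.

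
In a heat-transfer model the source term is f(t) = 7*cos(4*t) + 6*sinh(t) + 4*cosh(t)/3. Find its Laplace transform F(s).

The transform is linear, so treat each term independently.
(6)·[L{sinh(t)} = 1/(s^2 - 1)]; (4/3)·[L{cosh(t)} = s/(s^2 - 1)]; (7)·[L{cos(4t)} = s/(s^2 + 16)].

F(s) = 7*s/(s^2 + 16) + 4*s/(3*(s^2 - 1)) + 6/(s^2 - 1)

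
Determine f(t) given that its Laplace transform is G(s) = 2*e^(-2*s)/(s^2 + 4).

f(t) = Heaviside(t - 2)*(sin(2*t - 4))

The factor e^(-2s) signals a time shift by c = 2 (second shifting theorem).
L{sin(2t)} = 2/(s^2 + 4), so L^-1{2/(s^2 + 4)} = sin(2*t).
Hence the inverse is u(t - 2) times that function evaluated at t - 2.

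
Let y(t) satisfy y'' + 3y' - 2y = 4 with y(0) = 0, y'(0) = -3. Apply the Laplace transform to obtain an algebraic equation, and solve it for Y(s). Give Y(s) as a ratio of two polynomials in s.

Y(s) = (-3*s + 4)/(s^3 + 3*s^2 - 2*s)

Laplace-transform each side.
Using L{y''} = s^2 Y - s·y(0) - y'(0) and L{y'} = sY - y(0), with y(0) = 0, y'(0) = -3, the left side becomes (s^2 + 3*s - 2)Y - (-3).
The right side is L{4} = 4/s.
So (s^2 + 3*s - 2)Y = 4/s + (-3).
Divide through and combine into a single rational function.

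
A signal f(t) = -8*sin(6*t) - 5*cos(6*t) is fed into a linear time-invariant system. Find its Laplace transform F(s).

F(s) = -5*s/(s^2 + 36) - 48/(s^2 + 36)

The transform is linear, so treat each term independently.
(-8)·[L{sin(6t)} = 6/(s^2 + 36)]; (-5)·[L{cos(6t)} = s/(s^2 + 36)].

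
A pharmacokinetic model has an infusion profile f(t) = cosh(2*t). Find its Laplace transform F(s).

F(s) = s/(s^2 - 4)

L{cosh(2t)} = s/(s^2 - 4).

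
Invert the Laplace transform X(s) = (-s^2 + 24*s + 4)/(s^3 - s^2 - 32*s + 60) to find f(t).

f(t) = 3*exp(5*t) - 2*exp(2*t) - 2*exp(-6*t)

Factor the denominator: s^3 - s^2 - 32*s + 60 = (s - 5)*(s - 2)*(s + 6).
Partial fraction decomposition gives [-2/(s - 2)] + [3/(s - 5)] + [-2/(s + 6)].
Invert each term: -2/(s - 2) ↔ -2e^(2t); 3/(s - 5) ↔ 3e^(5t); -2/(s + 6) ↔ -2e^(-6t).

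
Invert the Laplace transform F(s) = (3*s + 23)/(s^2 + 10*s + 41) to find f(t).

f(t) = 2*exp(-5*t)*sin(4*t) + 3*exp(-5*t)*cos(4*t)

Complete the square in the denominator: s^2 + 10*s + 41 = (s + 5)^2 + 4^2.
Split the numerator to match: 3*s + 23 = 3·(s + 5) + 2·4.
Invert each term: 3·(s + 5)/((s + 5)^2 + 16) ↔ 3e^(-5t)cos(4t); 2·4/((s + 5)^2 + 16) ↔ 2e^(-5t)sin(4t).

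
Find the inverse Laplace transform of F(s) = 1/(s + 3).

exp(-3*t)

Since L{e^(-3t)} = 1/(s + 3), the inverse is e^(-3*t).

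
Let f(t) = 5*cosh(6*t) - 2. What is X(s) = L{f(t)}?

Apply the Laplace transform termwise.
L{-2} = -2/s; (5)·[L{cosh(6t)} = s/(s^2 - 36)].

X(s) = 5*s/(s^2 - 36) - 2/s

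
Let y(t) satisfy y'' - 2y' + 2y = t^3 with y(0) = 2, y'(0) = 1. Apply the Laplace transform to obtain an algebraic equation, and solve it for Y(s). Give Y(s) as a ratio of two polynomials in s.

Y(s) = (2*s^5 - 3*s^4 + 6)/(s^6 - 2*s^5 + 2*s^4)

Transform both sides with L{·}.
The derivative rules (L{y''} = s^2 Y - s·y(0) - y'(0) and L{y'} = sY - y(0), with y(0) = 2, y'(0) = 1) turn the left side into (s^2 - 2*s + 2)Y - (2*s - 3).
The right side is L{t^3} = 6/s^4.
So (s^2 - 2*s + 2)Y = 6/s^4 + (2*s - 3).
Isolate Y and clear denominators.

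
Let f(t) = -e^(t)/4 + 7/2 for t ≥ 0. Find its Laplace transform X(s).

Apply the Laplace transform termwise.
(-1/4)·[L{e^(t)} = 1/(s - 1)]; L{7/2} = (7/2)/s.

X(s) = -1/(4*(s - 1)) + 7/(2*s)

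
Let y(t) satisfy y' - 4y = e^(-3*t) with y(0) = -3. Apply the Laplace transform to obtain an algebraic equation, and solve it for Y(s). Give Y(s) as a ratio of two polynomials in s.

Y(s) = (-3*s - 8)/(s^2 - s - 12)

Transform both sides with L{·}.
Using L{y'} = sY - y(0) = sY - (-3), the left side becomes (s - 4)Y - (-3).
The right side is L{e^(-3*t)} = 1/(s + 3).
So (s - 4)Y = 1/(s + 3) + (-3).
Solve for Y(s) and write it as one ratio of polynomials.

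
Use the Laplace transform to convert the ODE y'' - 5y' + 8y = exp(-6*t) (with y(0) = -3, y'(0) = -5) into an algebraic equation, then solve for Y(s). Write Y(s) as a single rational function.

Transform both sides with L{·}.
Using L{y''} = s^2 Y - s·y(0) - y'(0) and L{y'} = sY - y(0), with y(0) = -3, y'(0) = -5, the left side becomes (s^2 - 5*s + 8)Y - (-3*s + 10).
The right side is L{exp(-6*t)} = 1/(s + 6).
So (s^2 - 5*s + 8)Y = 1/(s + 6) + (-3*s + 10).
Isolate Y and clear denominators.

Y(s) = (-3*s^2 - 8*s + 61)/(s^3 + s^2 - 22*s + 48)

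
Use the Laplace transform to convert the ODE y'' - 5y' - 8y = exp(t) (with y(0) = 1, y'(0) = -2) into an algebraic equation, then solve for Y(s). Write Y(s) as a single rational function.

Apply the Laplace transform to the equation.
The derivative rules (L{y''} = s^2 Y - s·y(0) - y'(0) and L{y'} = sY - y(0), with y(0) = 1, y'(0) = -2) turn the left side into (s^2 - 5*s - 8)Y - (s - 7).
The right side is L{exp(t)} = 1/(s - 1).
So (s^2 - 5*s - 8)Y = 1/(s - 1) + (s - 7).
Isolate Y and clear denominators.

Y(s) = (s^2 - 8*s + 8)/(s^3 - 6*s^2 - 3*s + 8)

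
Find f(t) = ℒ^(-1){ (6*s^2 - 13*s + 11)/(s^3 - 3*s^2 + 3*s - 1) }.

f(t) = 2*t^2*exp(t) - t*exp(t) + 6*exp(t)

Factor the denominator: s^3 - 3*s^2 + 3*s - 1 = (s - 1)^3.
Partial fraction decomposition gives [6/(s - 1)] + [-1/(s - 1)^2] + [4/(s - 1)^3].
Invert each term: 6/(s - 1) ↔ 6e^(t); -1/(s - 1)^2 ↔ -t·e^(t); 4/(s - 1)^3 ↔ (2)t^2·e^(t).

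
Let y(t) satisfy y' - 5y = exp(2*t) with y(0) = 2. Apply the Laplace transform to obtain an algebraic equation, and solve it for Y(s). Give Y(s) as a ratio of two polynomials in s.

Apply the Laplace transform to the equation.
With L{y'} = sY - y(0) = sY - 2: the LHS transforms to (s - 5)Y - (2).
The right side is L{exp(2*t)} = 1/(s - 2).
So (s - 5)Y = 1/(s - 2) + (2).
Isolate Y and clear denominators.

Y(s) = (2*s - 3)/(s^2 - 7*s + 10)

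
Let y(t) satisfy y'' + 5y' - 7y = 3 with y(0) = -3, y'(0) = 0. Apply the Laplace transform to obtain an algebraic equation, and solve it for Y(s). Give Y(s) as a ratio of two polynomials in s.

Y(s) = (-3*s^2 - 15*s + 3)/(s^3 + 5*s^2 - 7*s)

Take the Laplace transform of both sides.
The derivative rules (L{y''} = s^2 Y - s·y(0) - y'(0) and L{y'} = sY - y(0), with y(0) = -3, y'(0) = 0) turn the left side into (s^2 + 5*s - 7)Y - (-3*s - 15).
The right side is L{3} = 3/s.
So (s^2 + 5*s - 7)Y = 3/s + (-3*s - 15).
Divide through and combine into a single rational function.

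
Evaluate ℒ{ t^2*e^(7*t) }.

L{t^2} = 2!/s^3 = 2/s^3.
By the first shifting theorem, multiplying by e^(7t) replaces s with s - 7.

2/(s - 7)^3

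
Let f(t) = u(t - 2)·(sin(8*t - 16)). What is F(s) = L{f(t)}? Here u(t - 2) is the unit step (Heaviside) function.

F(s) = 8*exp(-2*s)/(s^2 + 64)

By the second shifting theorem, L{u(t - c)·g(t - c)} = e^(-cs)·G(s) with c = 2 and G(s) = L{g(t)}.
L{sin(8t)} = 8/(s^2 + 64).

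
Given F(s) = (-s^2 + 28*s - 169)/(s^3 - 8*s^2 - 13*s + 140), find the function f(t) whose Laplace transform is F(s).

f(t) = -exp(7*t) + 3*exp(5*t) - 3*exp(-4*t)

Factor the denominator: s^3 - 8*s^2 - 13*s + 140 = (s - 7)*(s - 5)*(s + 4).
Partial fraction decomposition gives [-3/(s + 4)] + [3/(s - 5)] + [-1/(s - 7)].
Invert each term: -3/(s + 4) ↔ -3e^(-4t); 3/(s - 5) ↔ 3e^(5t); -1/(s - 7) ↔ -e^(7t).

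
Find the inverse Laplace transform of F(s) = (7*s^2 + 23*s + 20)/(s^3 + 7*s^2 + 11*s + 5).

Factor the denominator: s^3 + 7*s^2 + 11*s + 5 = (s + 1)^2*(s + 5).
Partial fraction decomposition gives [2/(s + 1)] + [(s + 1)^(-2)] + [5/(s + 5)].
Invert each term: 2/(s + 1) ↔ 2e^(-t); 1/(s + 1)^2 ↔ t·e^(-t); 5/(s + 5) ↔ 5e^(-5t).

t*exp(-t) + 2*exp(-t) + 5*exp(-5*t)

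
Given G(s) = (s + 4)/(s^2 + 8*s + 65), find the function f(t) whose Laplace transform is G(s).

Rewrite the denominator: s^2 + 8*s + 65 = (s + 4)^2 + 49.
The form in (s + 4) signals a first-shifting-theorem factor e^(-4t).
Since L{cos(7t)} = s/(s^2 + 49), the inverse is e^(-4*t)*cos(7*t).

f(t) = exp(-4*t)*cos(7*t)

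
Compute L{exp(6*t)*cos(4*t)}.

L{cos(4t)} = s/(s^2 + 16).
By the first shifting theorem, multiplying by e^(6t) replaces s with s - 6.

(s - 6)/((s - 6)^2 + 16)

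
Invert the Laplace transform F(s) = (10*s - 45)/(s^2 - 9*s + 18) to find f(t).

Factor the denominator: s^2 - 9*s + 18 = (s - 6)*(s - 3).
Partial fraction decomposition gives [5/(s - 6)] + [5/(s - 3)].
Invert each term: 5/(s - 6) ↔ 5e^(6t); 5/(s - 3) ↔ 5e^(3t).

f(t) = 5*exp(6*t) + 5*exp(3*t)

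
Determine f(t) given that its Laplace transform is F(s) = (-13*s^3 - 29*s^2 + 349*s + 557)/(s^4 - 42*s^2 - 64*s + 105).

f(t) = -4*exp(7*t) - 6*exp(t) - 5*exp(-3*t) + 2*exp(-5*t)

Factor the denominator: s^4 - 42*s^2 - 64*s + 105 = (s - 7)*(s - 1)*(s + 3)*(s + 5).
Partial fraction decomposition gives [-4/(s - 7)] + [-6/(s - 1)] + [2/(s + 5)] + [-5/(s + 3)].
Invert each term: -4/(s - 7) ↔ -4e^(7t); -6/(s - 1) ↔ -6e^(t); 2/(s + 5) ↔ 2e^(-5t); -5/(s + 3) ↔ -5e^(-3t).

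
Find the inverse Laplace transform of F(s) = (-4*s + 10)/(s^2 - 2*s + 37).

Complete the square in the denominator: s^2 - 2*s + 37 = (s - 1)^2 + 6^2.
Split the numerator to match: -4*s + 10 = -4·(s - 1) + 1·6.
Invert each term: -4·(s - 1)/((s - 1)^2 + 36) ↔ -4e^(t)cos(6t); 1·6/((s - 1)^2 + 36) ↔ e^(t)sin(6t).

exp(t)*sin(6*t) - 4*exp(t)*cos(6*t)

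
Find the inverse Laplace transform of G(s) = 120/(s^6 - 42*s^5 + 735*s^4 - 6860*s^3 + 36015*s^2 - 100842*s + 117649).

Rewrite the denominator: s^6 - 42*s^5 + 735*s^4 - 6860*s^3 + 36015*s^2 - 100842*s + 117649 = (s - 7)^6.
The form in (s - 7) signals a first-shifting-theorem factor e^(7t).
Since L{t^5} = 5!/s^6 = 120/s^6, the inverse is t^5*e^(7*t).

t^5*exp(7*t)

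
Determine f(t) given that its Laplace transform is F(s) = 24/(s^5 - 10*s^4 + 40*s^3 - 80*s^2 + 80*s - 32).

f(t) = t^4*exp(2*t)

Rewrite the denominator: s^5 - 10*s^4 + 40*s^3 - 80*s^2 + 80*s - 32 = (s - 2)^5.
The form in (s - 2) signals a first-shifting-theorem factor e^(2t).
Since L{t^4} = 4!/s^5 = 24/s^5, the inverse is t^4*e^(2*t).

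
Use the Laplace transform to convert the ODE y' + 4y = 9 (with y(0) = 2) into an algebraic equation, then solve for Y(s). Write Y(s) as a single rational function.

Take the Laplace transform of both sides.
The derivative rules (L{y'} = sY - y(0) = sY - 2) turn the left side into (s + 4)Y - (2).
The right side is L{9} = 9/s.
So (s + 4)Y = 9/s + (2).
Isolate Y and clear denominators.

Y(s) = (2*s + 9)/(s^2 + 4*s)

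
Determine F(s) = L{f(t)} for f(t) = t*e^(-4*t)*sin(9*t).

L{sin(9t)} = 9/(s^2 + 81).
Multiplying by e^(-4t) shifts s → s + 4, so L{e^(-4*t)*sin(9*t)} = 9/((s + 4)^2 + 81).
Then apply L{t·g(t)} = -d/ds[G(s)] with G(s) = 9/((s + 4)^2 + 81):
differentiating 1 time and applying the sign gives 18*(s + 4)/(s^2 + 8*s + 97)^2.

F(s) = 18*(s + 4)/(s^2 + 8*s + 97)^2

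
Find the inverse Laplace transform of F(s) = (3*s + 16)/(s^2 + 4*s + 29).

Complete the square in the denominator: s^2 + 4*s + 29 = (s + 2)^2 + 5^2.
Split the numerator to match: 3*s + 16 = 3·(s + 2) + 2·5.
Invert each term: 3·(s + 2)/((s + 2)^2 + 25) ↔ 3e^(-2t)cos(5t); 2·5/((s + 2)^2 + 25) ↔ 2e^(-2t)sin(5t).

2*exp(-2*t)*sin(5*t) + 3*exp(-2*t)*cos(5*t)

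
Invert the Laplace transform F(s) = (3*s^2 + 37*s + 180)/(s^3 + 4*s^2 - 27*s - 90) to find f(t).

f(t) = 5*exp(5*t) - 4*exp(-3*t) + 2*exp(-6*t)

Factor the denominator: s^3 + 4*s^2 - 27*s - 90 = (s - 5)*(s + 3)*(s + 6).
Partial fraction decomposition gives [-4/(s + 3)] + [2/(s + 6)] + [5/(s - 5)].
Invert each term: -4/(s + 3) ↔ -4e^(-3t); 2/(s + 6) ↔ 2e^(-6t); 5/(s - 5) ↔ 5e^(5t).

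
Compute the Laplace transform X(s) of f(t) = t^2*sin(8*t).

X(s) = 16*(3*s^2 - 64)/(s^2 + 64)^3

L{sin(8t)} = 8/(s^2 + 64).
Then apply L{t^2·g(t)} = (-1)^2 d^2/ds^2[G(s)] with G(s) = 8/(s^2 + 64):
differentiating 2 times and applying the sign gives 16*(3*s^2 - 64)/(s^2 + 64)^3.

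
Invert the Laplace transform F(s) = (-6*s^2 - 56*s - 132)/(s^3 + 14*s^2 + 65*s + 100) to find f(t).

Factor the denominator: s^3 + 14*s^2 + 65*s + 100 = (s + 4)*(s + 5)^2.
Partial fraction decomposition gives [-2/(s + 5)] + [2/(s + 5)^2] + [-4/(s + 4)].
Invert each term: -2/(s + 5) ↔ -2e^(-5t); 2/(s + 5)^2 ↔ 2t·e^(-5t); -4/(s + 4) ↔ -4e^(-4t).

f(t) = 2*t*exp(-5*t) - 4*exp(-4*t) - 2*exp(-5*t)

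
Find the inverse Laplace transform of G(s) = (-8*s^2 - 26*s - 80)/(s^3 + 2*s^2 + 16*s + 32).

Factor the denominator: s^3 + 2*s^2 + 16*s + 32 = (s + 2)*(s^2 + 16).
Partial fraction decomposition gives [-3/(s + 2)] + [-5*s/(s^2 + 16)] + [-16/(s^2 + 16)].
Invert each term: -3/(s + 2) ↔ -3e^(-2t); -5·s/(s^2 + 16) ↔ -5cos(4t); -4·4/(s^2 + 16) ↔ -4sin(4t).

-4*sin(4*t) - 5*cos(4*t) - 3*exp(-2*t)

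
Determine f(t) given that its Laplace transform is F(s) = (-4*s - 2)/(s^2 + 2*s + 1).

f(t) = 2*t*exp(-t) - 4*exp(-t)

Factor the denominator: s^2 + 2*s + 1 = (s + 1)^2.
Partial fraction decomposition gives [-4/(s + 1)] + [2/(s + 1)^2].
Invert each term: -4/(s + 1) ↔ -4e^(-t); 2/(s + 1)^2 ↔ 2t·e^(-t).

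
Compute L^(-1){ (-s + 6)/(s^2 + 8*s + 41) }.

Complete the square in the denominator: s^2 + 8*s + 41 = (s + 4)^2 + 5^2.
Split the numerator to match: -s + 6 = -1·(s + 4) + 2·5.
Invert each term: -1·(s + 4)/((s + 4)^2 + 25) ↔ -e^(-4t)cos(5t); 2·5/((s + 4)^2 + 25) ↔ 2e^(-4t)sin(5t).

2*exp(-4*t)*sin(5*t) - exp(-4*t)*cos(5*t)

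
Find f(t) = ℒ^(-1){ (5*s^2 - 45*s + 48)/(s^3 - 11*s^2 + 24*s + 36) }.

Factor the denominator: s^3 - 11*s^2 + 24*s + 36 = (s - 6)^2*(s + 1).
Partial fraction decomposition gives [3/(s - 6)] + [-6/(s - 6)^2] + [2/(s + 1)].
Invert each term: 3/(s - 6) ↔ 3e^(6t); -6/(s - 6)^2 ↔ -6t·e^(6t); 2/(s + 1) ↔ 2e^(-t).

f(t) = -6*t*exp(6*t) + 3*exp(6*t) + 2*exp(-t)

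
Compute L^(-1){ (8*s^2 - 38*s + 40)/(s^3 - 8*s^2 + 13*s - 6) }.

Factor the denominator: s^3 - 8*s^2 + 13*s - 6 = (s - 6)*(s - 1)^2.
Partial fraction decomposition gives [4/(s - 1)] + [-2/(s - 1)^2] + [4/(s - 6)].
Invert each term: 4/(s - 1) ↔ 4e^(t); -2/(s - 1)^2 ↔ -2t·e^(t); 4/(s - 6) ↔ 4e^(6t).

-2*t*exp(t) + 4*exp(6*t) + 4*exp(t)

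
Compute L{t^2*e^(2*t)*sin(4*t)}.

8*(3*s^2 - 12*s - 4)/(s^2 - 4*s + 20)^3

L{sin(4t)} = 4/(s^2 + 16).
Multiplying by e^(2t) shifts s → s - 2, so L{e^(2*t)*sin(4*t)} = 4/((s - 2)^2 + 16).
Then apply L{t^2·g(t)} = (-1)^2 d^2/ds^2[G(s)] with G(s) = 4/((s - 2)^2 + 16):
differentiating 2 times and applying the sign gives 8*(3*s^2 - 12*s - 4)/(s^2 - 4*s + 20)^3.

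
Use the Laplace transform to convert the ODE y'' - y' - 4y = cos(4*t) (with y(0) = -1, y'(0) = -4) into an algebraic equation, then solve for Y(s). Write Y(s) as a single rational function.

Y(s) = (-s^3 - 3*s^2 - 15*s - 48)/(s^4 - s^3 + 12*s^2 - 16*s - 64)

Apply the Laplace transform to the equation.
The derivative rules (L{y''} = s^2 Y - s·y(0) - y'(0) and L{y'} = sY - y(0), with y(0) = -1, y'(0) = -4) turn the left side into (s^2 - s - 4)Y - (-s - 3).
The right side is L{cos(4*t)} = s/(s^2 + 16).
So (s^2 - s - 4)Y = s/(s^2 + 16) + (-s - 3).
Divide through and combine into a single rational function.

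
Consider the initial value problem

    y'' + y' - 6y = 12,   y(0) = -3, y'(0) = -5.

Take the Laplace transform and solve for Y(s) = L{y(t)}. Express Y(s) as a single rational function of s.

Y(s) = (-3*s^2 - 8*s + 12)/(s^3 + s^2 - 6*s)

Laplace-transform each side.
Using L{y''} = s^2 Y - s·y(0) - y'(0) and L{y'} = sY - y(0), with y(0) = -3, y'(0) = -5, the left side becomes (s^2 + s - 6)Y - (-3*s - 8).
The right side is L{12} = 12/s.
So (s^2 + s - 6)Y = 12/s + (-3*s - 8).
Isolate Y and clear denominators.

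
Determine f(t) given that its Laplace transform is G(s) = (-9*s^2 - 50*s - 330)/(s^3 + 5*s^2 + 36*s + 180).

Factor the denominator: s^3 + 5*s^2 + 36*s + 180 = (s + 5)*(s^2 + 36).
Partial fraction decomposition gives [-5/(s + 5)] + [-4*s/(s^2 + 36)] + [-30/(s^2 + 36)].
Invert each term: -5/(s + 5) ↔ -5e^(-5t); -4·s/(s^2 + 36) ↔ -4cos(6t); -5·6/(s^2 + 36) ↔ -5sin(6t).

f(t) = -5*sin(6*t) - 4*cos(6*t) - 5*exp(-5*t)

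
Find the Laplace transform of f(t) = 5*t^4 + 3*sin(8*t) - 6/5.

Apply the Laplace transform termwise.
L{-6/5} = (-6/5)/s; (5)·[L{t^4} = 4!/s^5 = 24/s^5]; (3)·[L{sin(8t)} = 8/(s^2 + 64)].

24/(s^2 + 64) - 6/(5*s) + 120/s^5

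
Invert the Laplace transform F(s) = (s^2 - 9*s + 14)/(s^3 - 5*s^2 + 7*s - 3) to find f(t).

Factor the denominator: s^3 - 5*s^2 + 7*s - 3 = (s - 3)*(s - 1)^2.
Partial fraction decomposition gives [2/(s - 1)] + [-3/(s - 1)^2] + [-1/(s - 3)].
Invert each term: 2/(s - 1) ↔ 2e^(t); -3/(s - 1)^2 ↔ -3t·e^(t); -1/(s - 3) ↔ -e^(3t).

f(t) = -3*t*exp(t) - exp(3*t) + 2*exp(t)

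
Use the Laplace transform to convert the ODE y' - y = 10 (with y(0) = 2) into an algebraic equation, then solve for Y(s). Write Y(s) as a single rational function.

Y(s) = (2*s + 10)/(s^2 - s)

Laplace-transform each side.
The derivative rules (L{y'} = sY - y(0) = sY - 2) turn the left side into (s - 1)Y - (2).
The right side is L{10} = 10/s.
So (s - 1)Y = 10/s + (2).
Divide through and combine into a single rational function.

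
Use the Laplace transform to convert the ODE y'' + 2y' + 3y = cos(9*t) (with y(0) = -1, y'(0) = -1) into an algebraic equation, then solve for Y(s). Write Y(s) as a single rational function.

Transform both sides with L{·}.
The derivative rules (L{y''} = s^2 Y - s·y(0) - y'(0) and L{y'} = sY - y(0), with y(0) = -1, y'(0) = -1) turn the left side into (s^2 + 2*s + 3)Y - (-s - 3).
The right side is L{cos(9*t)} = s/(s^2 + 81).
So (s^2 + 2*s + 3)Y = s/(s^2 + 81) + (-s - 3).
Solve for Y(s) and write it as one ratio of polynomials.

Y(s) = (-s^3 - 3*s^2 - 80*s - 243)/(s^4 + 2*s^3 + 84*s^2 + 162*s + 243)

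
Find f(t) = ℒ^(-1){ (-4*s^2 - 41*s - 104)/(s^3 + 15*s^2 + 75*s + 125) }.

f(t) = t^2*exp(-5*t)/2 - t*exp(-5*t) - 4*exp(-5*t)

Factor the denominator: s^3 + 15*s^2 + 75*s + 125 = (s + 5)^3.
Partial fraction decomposition gives [-4/(s + 5)] + [-1/(s + 5)^2] + [(s + 5)^(-3)].
Invert each term: -4/(s + 5) ↔ -4e^(-5t); -1/(s + 5)^2 ↔ -t·e^(-5t); 1/(s + 5)^3 ↔ (1/2)t^2·e^(-5t).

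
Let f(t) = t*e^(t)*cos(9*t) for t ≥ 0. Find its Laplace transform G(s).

G(s) = (s - 10)*(s + 8)/(s^2 - 2*s + 82)^2

L{cos(9t)} = s/(s^2 + 81).
Multiplying by e^(t) shifts s → s - 1, so L{e^(t)*cos(9*t)} = (s - 1)/((s - 1)^2 + 81).
Then apply L{t·g(t)} = -d/ds[H(s)] with H(s) = (s - 1)/((s - 1)^2 + 81):
differentiating 1 time and applying the sign gives (s - 10)*(s + 8)/(s^2 - 2*s + 82)^2.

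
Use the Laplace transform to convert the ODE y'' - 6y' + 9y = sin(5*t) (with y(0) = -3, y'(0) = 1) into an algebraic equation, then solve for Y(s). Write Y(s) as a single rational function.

Y(s) = (-3*s^3 + 19*s^2 - 75*s + 480)/(s^4 - 6*s^3 + 34*s^2 - 150*s + 225)

Transform both sides with L{·}.
With L{y''} = s^2 Y - s·y(0) - y'(0) and L{y'} = sY - y(0), with y(0) = -3, y'(0) = 1: the LHS transforms to (s^2 - 6*s + 9)Y - (-3*s + 19).
The right side is L{sin(5*t)} = 5/(s^2 + 25).
So (s^2 - 6*s + 9)Y = 5/(s^2 + 25) + (-3*s + 19).
Solve for Y(s) and write it as one ratio of polynomials.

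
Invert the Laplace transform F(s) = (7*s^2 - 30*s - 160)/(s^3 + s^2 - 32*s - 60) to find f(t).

f(t) = -exp(6*t) + 3*exp(-2*t) + 5*exp(-5*t)

Factor the denominator: s^3 + s^2 - 32*s - 60 = (s - 6)*(s + 2)*(s + 5).
Partial fraction decomposition gives [5/(s + 5)] + [-1/(s - 6)] + [3/(s + 2)].
Invert each term: 5/(s + 5) ↔ 5e^(-5t); -1/(s - 6) ↔ -e^(6t); 3/(s + 2) ↔ 3e^(-2t).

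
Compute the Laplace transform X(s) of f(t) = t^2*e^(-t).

X(s) = 2/(s + 1)^3

L{e^(-t)} = 1/(s + 1).
Then apply L{t^2·g(t)} = (-1)^2 d^2/ds^2[G(s)] with G(s) = 1/(s + 1):
differentiating 2 times and applying the sign gives 2/(s + 1)^3.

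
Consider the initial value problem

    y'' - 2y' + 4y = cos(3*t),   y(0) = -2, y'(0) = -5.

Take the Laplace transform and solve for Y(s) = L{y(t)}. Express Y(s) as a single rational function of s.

Apply the Laplace transform to the equation.
With L{y''} = s^2 Y - s·y(0) - y'(0) and L{y'} = sY - y(0), with y(0) = -2, y'(0) = -5: the LHS transforms to (s^2 - 2*s + 4)Y - (-2*s - 1).
The right side is L{cos(3*t)} = s/(s^2 + 9).
So (s^2 - 2*s + 4)Y = s/(s^2 + 9) + (-2*s - 1).
Solve for Y(s) and write it as one ratio of polynomials.

Y(s) = (-2*s^3 - s^2 - 17*s - 9)/(s^4 - 2*s^3 + 13*s^2 - 18*s + 36)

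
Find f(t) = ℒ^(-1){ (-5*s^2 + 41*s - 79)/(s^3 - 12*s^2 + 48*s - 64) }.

Factor the denominator: s^3 - 12*s^2 + 48*s - 64 = (s - 4)^3.
Partial fraction decomposition gives [-5/(s - 4)] + [(s - 4)^(-2)] + [5/(s - 4)^3].
Invert each term: -5/(s - 4) ↔ -5e^(4t); 1/(s - 4)^2 ↔ t·e^(4t); 5/(s - 4)^3 ↔ (5/2)t^2·e^(4t).

f(t) = 5*t^2*exp(4*t)/2 + t*exp(4*t) - 5*exp(4*t)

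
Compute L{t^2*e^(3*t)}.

2/(s - 3)^3

L{e^(3t)} = 1/(s - 3).
Then apply L{t^2·g(t)} = (-1)^2 d^2/ds^2[G(s)] with G(s) = 1/(s - 3):
differentiating 2 times and applying the sign gives 2/(s - 3)^3.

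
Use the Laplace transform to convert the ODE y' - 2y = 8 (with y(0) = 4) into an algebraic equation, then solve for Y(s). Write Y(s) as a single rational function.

Laplace-transform each side.
Using L{y'} = sY - y(0) = sY - 4, the left side becomes (s - 2)Y - (4).
The right side is L{8} = 8/s.
So (s - 2)Y = 8/s + (4).
Solve for Y(s) and write it as one ratio of polynomials.

Y(s) = (4*s + 8)/(s^2 - 2*s)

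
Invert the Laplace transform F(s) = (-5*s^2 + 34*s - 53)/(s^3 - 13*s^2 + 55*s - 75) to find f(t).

Factor the denominator: s^3 - 13*s^2 + 55*s - 75 = (s - 5)^2*(s - 3).
Partial fraction decomposition gives [-6/(s - 5)] + [-4/(s - 5)^2] + [1/(s - 3)].
Invert each term: -6/(s - 5) ↔ -6e^(5t); -4/(s - 5)^2 ↔ -4t·e^(5t); 1/(s - 3) ↔ e^(3t).

f(t) = -4*t*exp(5*t) - 6*exp(5*t) + exp(3*t)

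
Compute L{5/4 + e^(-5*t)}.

Apply the Laplace transform termwise.
L{5/4} = (5/4)/s; L{e^(-5t)} = 1/(s + 5).

1/(s + 5) + 5/(4*s)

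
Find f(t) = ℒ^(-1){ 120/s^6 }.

Since L{t^5} = 5!/s^6 = 120/s^6, the inverse is t^5.

f(t) = t^5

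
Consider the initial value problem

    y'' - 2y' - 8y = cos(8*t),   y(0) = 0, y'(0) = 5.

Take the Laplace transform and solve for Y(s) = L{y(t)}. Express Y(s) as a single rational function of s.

Laplace-transform each side.
The derivative rules (L{y''} = s^2 Y - s·y(0) - y'(0) and L{y'} = sY - y(0), with y(0) = 0, y'(0) = 5) turn the left side into (s^2 - 2*s - 8)Y - (5).
The right side is L{cos(8*t)} = s/(s^2 + 64).
So (s^2 - 2*s - 8)Y = s/(s^2 + 64) + (5).
Solve for Y(s) and write it as one ratio of polynomials.

Y(s) = (5*s^2 + s + 320)/(s^4 - 2*s^3 + 56*s^2 - 128*s - 512)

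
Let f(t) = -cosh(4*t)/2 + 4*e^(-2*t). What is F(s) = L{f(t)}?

F(s) = -s/(2*(s^2 - 16)) + 4/(s + 2)

Apply the Laplace transform termwise.
(4)·[L{e^(-2t)} = 1/(s + 2)]; (-1/2)·[L{cosh(4t)} = s/(s^2 - 16)].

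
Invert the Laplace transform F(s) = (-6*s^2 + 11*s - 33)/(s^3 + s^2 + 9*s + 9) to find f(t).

Factor the denominator: s^3 + s^2 + 9*s + 9 = (s + 1)*(s^2 + 9).
Partial fraction decomposition gives [-5/(s + 1)] + [-s/(s^2 + 9)] + [12/(s^2 + 9)].
Invert each term: -5/(s + 1) ↔ -5e^(-t); -1·s/(s^2 + 9) ↔ -cos(3t); 4·3/(s^2 + 9) ↔ 4sin(3t).

f(t) = 4*sin(3*t) - cos(3*t) - 5*exp(-t)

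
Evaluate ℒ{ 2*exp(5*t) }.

L{2} = 2/s.
By the first shifting theorem, multiplying by e^(5t) replaces s with s - 5.

2/(s - 5)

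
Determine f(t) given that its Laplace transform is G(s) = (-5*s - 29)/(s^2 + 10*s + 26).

f(t) = -4*exp(-5*t)*sin(t) - 5*exp(-5*t)*cos(t)

Complete the square in the denominator: s^2 + 10*s + 26 = (s + 5)^2 + 1^2.
Split the numerator to match: -5*s - 29 = -5·(s + 5) - 4·1.
Invert each term: -5·(s + 5)/((s + 5)^2 + 1) ↔ -5e^(-5t)cos(t); -4·1/((s + 5)^2 + 1) ↔ -4e^(-5t)sin(t).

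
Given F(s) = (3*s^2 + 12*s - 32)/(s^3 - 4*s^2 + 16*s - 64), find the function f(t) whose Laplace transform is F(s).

Factor the denominator: s^3 - 4*s^2 + 16*s - 64 = (s - 4)*(s^2 + 16).
Partial fraction decomposition gives [2/(s - 4)] + [s/(s^2 + 16)] + [16/(s^2 + 16)].
Invert each term: 2/(s - 4) ↔ 2e^(4t); 1·s/(s^2 + 16) ↔ cos(4t); 4·4/(s^2 + 16) ↔ 4sin(4t).

f(t) = 2*exp(4*t) + 4*sin(4*t) + cos(4*t)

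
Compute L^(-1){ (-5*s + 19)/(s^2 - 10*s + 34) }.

Complete the square in the denominator: s^2 - 10*s + 34 = (s - 5)^2 + 3^2.
Split the numerator to match: -5*s + 19 = -5·(s - 5) - 2·3.
Invert each term: -5·(s - 5)/((s - 5)^2 + 9) ↔ -5e^(5t)cos(3t); -2·3/((s - 5)^2 + 9) ↔ -2e^(5t)sin(3t).

-2*exp(5*t)*sin(3*t) - 5*exp(5*t)*cos(3*t)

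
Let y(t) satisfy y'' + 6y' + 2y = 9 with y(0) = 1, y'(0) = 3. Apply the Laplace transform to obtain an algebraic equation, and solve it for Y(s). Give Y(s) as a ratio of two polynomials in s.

Laplace-transform each side.
With L{y''} = s^2 Y - s·y(0) - y'(0) and L{y'} = sY - y(0), with y(0) = 1, y'(0) = 3: the LHS transforms to (s^2 + 6*s + 2)Y - (s + 9).
The right side is L{9} = 9/s.
So (s^2 + 6*s + 2)Y = 9/s + (s + 9).
Solve for Y(s) and write it as one ratio of polynomials.

Y(s) = (s^2 + 9*s + 9)/(s^3 + 6*s^2 + 2*s)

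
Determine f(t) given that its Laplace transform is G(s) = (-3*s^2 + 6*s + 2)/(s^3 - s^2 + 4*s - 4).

Factor the denominator: s^3 - s^2 + 4*s - 4 = (s - 1)*(s^2 + 4).
Partial fraction decomposition gives [1/(s - 1)] + [-4*s/(s^2 + 4)] + [2/(s^2 + 4)].
Invert each term: 1/(s - 1) ↔ e^(t); -4·s/(s^2 + 4) ↔ -4cos(2t); 1·2/(s^2 + 4) ↔ sin(2t).

f(t) = exp(t) + sin(2*t) - 4*cos(2*t)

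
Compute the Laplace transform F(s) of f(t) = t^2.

L{t^2} = 2!/s^3 = 2/s^3.

F(s) = 2/s^3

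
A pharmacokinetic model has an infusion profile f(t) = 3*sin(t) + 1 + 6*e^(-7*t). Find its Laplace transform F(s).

F(s) = 3/(s^2 + 1) + 6/(s + 7) + 1/s

By linearity of the Laplace transform, transform each term separately.
(6)·[L{e^(-7t)} = 1/(s + 7)]; L{1} = 1/s; (3)·[L{sin(t)} = 1/(s^2 + 1)].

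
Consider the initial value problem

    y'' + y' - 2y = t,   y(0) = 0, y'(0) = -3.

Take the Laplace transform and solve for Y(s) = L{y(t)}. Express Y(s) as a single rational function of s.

Take the Laplace transform of both sides.
Using L{y''} = s^2 Y - s·y(0) - y'(0) and L{y'} = sY - y(0), with y(0) = 0, y'(0) = -3, the left side becomes (s^2 + s - 2)Y - (-3).
The right side is L{t} = s^(-2).
So (s^2 + s - 2)Y = s^(-2) + (-3).
Isolate Y and clear denominators.

Y(s) = (-3*s^2 + 1)/(s^4 + s^3 - 2*s^2)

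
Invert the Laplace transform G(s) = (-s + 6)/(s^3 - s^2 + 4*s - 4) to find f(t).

Factor the denominator: s^3 - s^2 + 4*s - 4 = (s - 1)*(s^2 + 4).
Partial fraction decomposition gives [1/(s - 1)] + [-s/(s^2 + 4)] + [-2/(s^2 + 4)].
Invert each term: 1/(s - 1) ↔ e^(t); -1·s/(s^2 + 4) ↔ -cos(2t); -1·2/(s^2 + 4) ↔ -sin(2t).

f(t) = exp(t) - sin(2*t) - cos(2*t)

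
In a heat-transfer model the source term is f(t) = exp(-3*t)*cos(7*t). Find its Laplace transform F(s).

L{cos(7t)} = s/(s^2 + 49).
By the first shifting theorem, multiplying by e^(-3t) replaces s with s + 3.

F(s) = (s + 3)/((s + 3)^2 + 49)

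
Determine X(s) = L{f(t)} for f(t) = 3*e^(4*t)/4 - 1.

X(s) = 3/(4*(s - 4)) - 1/s

By linearity of the Laplace transform, transform each term separately.
L{-1} = -1/s; (3/4)·[L{e^(4t)} = 1/(s - 4)].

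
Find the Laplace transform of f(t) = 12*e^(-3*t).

12/(s + 3)

L{12} = 12/s.
By the first shifting theorem, multiplying by e^(-3t) replaces s with s + 3.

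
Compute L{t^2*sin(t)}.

L{sin(t)} = 1/(s^2 + 1).
Then apply L{t^2·g(t)} = (-1)^2 d^2/ds^2[G(s)] with G(s) = 1/(s^2 + 1):
differentiating 2 times and applying the sign gives 2*(3*s^2 - 1)/(s^2 + 1)^3.

2*(3*s^2 - 1)/(s^2 + 1)^3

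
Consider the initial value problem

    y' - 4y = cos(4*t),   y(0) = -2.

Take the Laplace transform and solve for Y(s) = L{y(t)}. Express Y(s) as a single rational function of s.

Transform both sides with L{·}.
With L{y'} = sY - y(0) = sY - (-2): the LHS transforms to (s - 4)Y - (-2).
The right side is L{cos(4*t)} = s/(s^2 + 16).
So (s - 4)Y = s/(s^2 + 16) + (-2).
Solve for Y(s) and write it as one ratio of polynomials.

Y(s) = (-2*s^2 + s - 32)/(s^3 - 4*s^2 + 16*s - 64)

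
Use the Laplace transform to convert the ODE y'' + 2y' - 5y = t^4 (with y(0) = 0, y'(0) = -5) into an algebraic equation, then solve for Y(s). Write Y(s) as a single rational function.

Y(s) = (-5*s^5 + 24)/(s^7 + 2*s^6 - 5*s^5)

Apply the Laplace transform to the equation.
Using L{y''} = s^2 Y - s·y(0) - y'(0) and L{y'} = sY - y(0), with y(0) = 0, y'(0) = -5, the left side becomes (s^2 + 2*s - 5)Y - (-5).
The right side is L{t^4} = 24/s^5.
So (s^2 + 2*s - 5)Y = 24/s^5 + (-5).
Solve for Y(s) and write it as one ratio of polynomials.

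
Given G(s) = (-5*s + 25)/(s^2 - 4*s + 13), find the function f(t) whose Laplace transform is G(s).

Complete the square in the denominator: s^2 - 4*s + 13 = (s - 2)^2 + 3^2.
Split the numerator to match: -5*s + 25 = -5·(s - 2) + 5·3.
Invert each term: -5·(s - 2)/((s - 2)^2 + 9) ↔ -5e^(2t)cos(3t); 5·3/((s - 2)^2 + 9) ↔ 5e^(2t)sin(3t).

f(t) = 5*exp(2*t)*sin(3*t) - 5*exp(2*t)*cos(3*t)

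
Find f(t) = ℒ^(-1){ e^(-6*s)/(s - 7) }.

f(t) = Heaviside(t - 6)*(exp(7*t - 42))

The factor e^(-6s) signals a time shift by c = 6 (second shifting theorem).
L{e^(7t)} = 1/(s - 7), so L^-1{1/(s - 7)} = e^(7*t).
Hence the inverse is u(t - 6) times that function evaluated at t - 6.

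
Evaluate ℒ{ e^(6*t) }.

L{e^(6t)} = 1/(s - 6).

1/(s - 6)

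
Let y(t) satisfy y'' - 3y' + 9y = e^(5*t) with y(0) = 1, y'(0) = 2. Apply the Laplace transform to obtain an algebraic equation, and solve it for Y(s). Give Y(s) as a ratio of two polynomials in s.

Y(s) = (s^2 - 6*s + 6)/(s^3 - 8*s^2 + 24*s - 45)

Laplace-transform each side.
The derivative rules (L{y''} = s^2 Y - s·y(0) - y'(0) and L{y'} = sY - y(0), with y(0) = 1, y'(0) = 2) turn the left side into (s^2 - 3*s + 9)Y - (s - 1).
The right side is L{e^(5*t)} = 1/(s - 5).
So (s^2 - 3*s + 9)Y = 1/(s - 5) + (s - 1).
Solve for Y(s) and write it as one ratio of polynomials.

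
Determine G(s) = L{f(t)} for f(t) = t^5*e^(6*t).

G(s) = 120/(s - 6)^6

L{t^5} = 5!/s^6 = 120/s^6.
By the first shifting theorem, multiplying by e^(6t) replaces s with s - 6.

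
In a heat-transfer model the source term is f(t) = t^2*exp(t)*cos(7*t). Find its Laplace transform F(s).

L{cos(7t)} = s/(s^2 + 49).
Multiplying by e^(t) shifts s → s - 1, so L{exp(t)*cos(7*t)} = (s - 1)/((s - 1)^2 + 49).
Then apply L{t^2·g(t)} = (-1)^2 d^2/ds^2[G(s)] with G(s) = (s - 1)/((s - 1)^2 + 49):
differentiating 2 times and applying the sign gives 2*(s - 1)*(s^2 - 2*s - 146)/(s^2 - 2*s + 50)^3.

F(s) = 2*(s - 1)*(s^2 - 2*s - 146)/(s^2 - 2*s + 50)^3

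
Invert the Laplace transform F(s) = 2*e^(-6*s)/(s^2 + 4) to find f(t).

The factor e^(-6s) signals a time shift by c = 6 (second shifting theorem).
L{sin(2t)} = 2/(s^2 + 4), so L^-1{2/(s^2 + 4)} = sin(2*t).
Hence the inverse is u(t - 6) times that function evaluated at t - 6.

f(t) = Heaviside(t - 6)*(sin(2*t - 12))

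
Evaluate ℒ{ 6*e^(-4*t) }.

L{6} = 6/s.
By the first shifting theorem, multiplying by e^(-4t) replaces s with s + 4.

6/(s + 4)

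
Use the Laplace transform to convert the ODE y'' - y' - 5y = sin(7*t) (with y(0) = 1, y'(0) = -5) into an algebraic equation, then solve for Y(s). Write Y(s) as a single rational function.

Apply the Laplace transform to the equation.
Using L{y''} = s^2 Y - s·y(0) - y'(0) and L{y'} = sY - y(0), with y(0) = 1, y'(0) = -5, the left side becomes (s^2 - s - 5)Y - (s - 6).
The right side is L{sin(7*t)} = 7/(s^2 + 49).
So (s^2 - s - 5)Y = 7/(s^2 + 49) + (s - 6).
Divide through and combine into a single rational function.

Y(s) = (s^3 - 6*s^2 + 49*s - 287)/(s^4 - s^3 + 44*s^2 - 49*s - 245)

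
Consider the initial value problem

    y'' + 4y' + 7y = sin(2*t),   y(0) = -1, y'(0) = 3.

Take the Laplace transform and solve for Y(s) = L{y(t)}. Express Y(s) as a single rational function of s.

Apply the Laplace transform to the equation.
With L{y''} = s^2 Y - s·y(0) - y'(0) and L{y'} = sY - y(0), with y(0) = -1, y'(0) = 3: the LHS transforms to (s^2 + 4*s + 7)Y - (-s - 1).
The right side is L{sin(2*t)} = 2/(s^2 + 4).
So (s^2 + 4*s + 7)Y = 2/(s^2 + 4) + (-s - 1).
Isolate Y and clear denominators.

Y(s) = (-s^3 - s^2 - 4*s - 2)/(s^4 + 4*s^3 + 11*s^2 + 16*s + 28)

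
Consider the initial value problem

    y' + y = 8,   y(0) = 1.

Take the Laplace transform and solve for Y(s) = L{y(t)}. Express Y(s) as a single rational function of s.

Laplace-transform each side.
With L{y'} = sY - y(0) = sY - 1: the LHS transforms to (s + 1)Y - (1).
The right side is L{8} = 8/s.
So (s + 1)Y = 8/s + (1).
Isolate Y and clear denominators.

Y(s) = (s + 8)/(s^2 + s)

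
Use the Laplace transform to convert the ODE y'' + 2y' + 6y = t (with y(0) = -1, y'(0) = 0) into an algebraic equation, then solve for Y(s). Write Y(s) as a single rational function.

Laplace-transform each side.
Using L{y''} = s^2 Y - s·y(0) - y'(0) and L{y'} = sY - y(0), with y(0) = -1, y'(0) = 0, the left side becomes (s^2 + 2*s + 6)Y - (-s - 2).
The right side is L{t} = s^(-2).
So (s^2 + 2*s + 6)Y = s^(-2) + (-s - 2).
Solve for Y(s) and write it as one ratio of polynomials.

Y(s) = (-s^3 - 2*s^2 + 1)/(s^4 + 2*s^3 + 6*s^2)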